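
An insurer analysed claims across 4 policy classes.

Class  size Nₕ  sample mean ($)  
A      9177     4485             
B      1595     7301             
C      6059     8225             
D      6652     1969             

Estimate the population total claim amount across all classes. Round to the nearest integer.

115737003

A: 9177·4485 = 41158845
B: 1595·7301 = 11645095
C: 6059·8225 = 49835275
D: 6652·1969 = 13097788
τ̂ = Σ Nₕx̄ₕ = 115737003.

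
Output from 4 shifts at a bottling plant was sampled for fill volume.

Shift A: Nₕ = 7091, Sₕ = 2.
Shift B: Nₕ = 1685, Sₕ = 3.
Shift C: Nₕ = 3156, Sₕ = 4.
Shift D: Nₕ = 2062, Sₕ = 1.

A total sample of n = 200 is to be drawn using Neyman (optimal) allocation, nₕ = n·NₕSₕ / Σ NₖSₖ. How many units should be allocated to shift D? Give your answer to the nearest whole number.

A: NₕSₕ = 7091·2 = 14182
B: NₕSₕ = 1685·3 = 5055
C: NₕSₕ = 3156·4 = 12624
D: NₕSₕ = 2062·1 = 2062
Σ NₕSₕ = 33923.
n_D = 200·2062/33923 = 12.157... → 12.

12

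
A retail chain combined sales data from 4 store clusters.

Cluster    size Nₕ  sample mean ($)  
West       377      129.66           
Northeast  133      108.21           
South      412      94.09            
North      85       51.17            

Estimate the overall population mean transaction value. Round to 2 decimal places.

x̄_st = (Σ Nₕx̄ₕ) / (Σ Nₕ) = (377·129.66 + 133·108.21 + 412·94.09 + 85·51.17) / 1007
= 106388.28 / 1007 = 105.6487... → 105.65.

105.65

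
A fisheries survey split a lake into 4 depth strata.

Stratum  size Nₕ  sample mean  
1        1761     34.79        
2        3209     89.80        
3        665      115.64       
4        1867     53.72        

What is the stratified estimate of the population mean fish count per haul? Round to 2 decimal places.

N = 7502; weights Wₕ = Nₕ/N = (0.2347, 0.4278, 0.0886, 0.2489).
x̄_st = Σ Wₕ·x̄ₕ = 0.2347·34.79 + 0.4278·89.80 + 0.0886·115.64 + 0.2489·53.72 ≈ 70.1985...
→ 70.20.

70.20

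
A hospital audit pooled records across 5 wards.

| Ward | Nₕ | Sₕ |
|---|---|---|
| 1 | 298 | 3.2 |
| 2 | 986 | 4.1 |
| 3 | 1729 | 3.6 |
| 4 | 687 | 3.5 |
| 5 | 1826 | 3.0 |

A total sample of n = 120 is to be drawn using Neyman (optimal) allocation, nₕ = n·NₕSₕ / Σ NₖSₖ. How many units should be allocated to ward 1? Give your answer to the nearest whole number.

Σ NₕSₕ = 298·3.2 + 986·4.1 + 1729·3.6 + 687·3.5 + 1826·3.0 = 19103.1.
Share for 1: 953.6/19103.1 = 0.04992.
n_1 = 120 × 0.04992 = 5.990... → 6.

6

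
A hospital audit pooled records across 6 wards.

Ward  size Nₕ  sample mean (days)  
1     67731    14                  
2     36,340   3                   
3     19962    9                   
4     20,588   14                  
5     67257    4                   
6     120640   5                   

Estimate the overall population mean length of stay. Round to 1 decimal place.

N = 67731 + 36340 + 19962 + 20588 + 67257 + 120640 = 332518.
Overall mean = Σ (Nₕ/N)·x̄ₕ — weight by population share, not a simple average.
Σ Nₕx̄ₕ = 67731·14 + 36340·3 + 19962·9 + 20588·14 + 67257·4 + 120640·5 = 948234 + 109020 + 179658 + 288232 + 269028 + 603200 = 2397372.
Divide by N: 2397372 / 332518 = 7.210... → 7.2.

7.2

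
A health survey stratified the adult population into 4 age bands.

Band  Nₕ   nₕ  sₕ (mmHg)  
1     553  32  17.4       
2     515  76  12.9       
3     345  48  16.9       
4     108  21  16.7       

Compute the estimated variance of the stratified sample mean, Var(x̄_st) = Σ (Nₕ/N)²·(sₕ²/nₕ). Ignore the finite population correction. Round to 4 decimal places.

1.8748

N = 1521; Wₕ = Nₕ/N.
band 1: (553/1521)²·17.4²/32 = 1.2506631
band 2: (515/1521)²·12.9²/76 = 0.2510278
band 3: (345/1521)²·16.9²/48 = 0.3061343
band 4: (108/1521)²·16.7²/21 = 0.0669580
Sum = 1.8747833 → 1.8748.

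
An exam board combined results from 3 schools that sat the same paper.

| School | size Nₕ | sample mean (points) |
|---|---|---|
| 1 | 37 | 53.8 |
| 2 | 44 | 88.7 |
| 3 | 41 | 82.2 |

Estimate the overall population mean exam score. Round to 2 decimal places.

N = 122; weights Wₕ = Nₕ/N = (0.3033, 0.3607, 0.3361).
x̄_st = Σ Wₕ·x̄ₕ = 0.3033·53.8 + 0.3607·88.7 + 0.3361·82.2 ≈ 75.9311...
→ 75.93.

75.93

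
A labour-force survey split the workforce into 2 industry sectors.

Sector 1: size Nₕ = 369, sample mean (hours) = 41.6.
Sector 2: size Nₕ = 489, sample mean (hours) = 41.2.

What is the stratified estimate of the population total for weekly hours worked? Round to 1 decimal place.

Estimate total by summing Nₕ·x̄ₕ over strata.
369·41.6 + 489·41.2 = 15350.4 + 20146.8 = 35497.2.

35497.2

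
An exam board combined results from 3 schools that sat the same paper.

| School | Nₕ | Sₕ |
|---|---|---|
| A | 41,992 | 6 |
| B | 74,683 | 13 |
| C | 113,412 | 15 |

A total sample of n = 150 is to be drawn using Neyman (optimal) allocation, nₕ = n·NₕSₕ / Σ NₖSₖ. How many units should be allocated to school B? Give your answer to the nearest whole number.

50

A: NₕSₕ = 41992·6 = 251952
B: NₕSₕ = 74683·13 = 970879
C: NₕSₕ = 113412·15 = 1701180
Σ NₕSₕ = 2924011.
n_B = 150·970879/2924011 = 49.806... → 50.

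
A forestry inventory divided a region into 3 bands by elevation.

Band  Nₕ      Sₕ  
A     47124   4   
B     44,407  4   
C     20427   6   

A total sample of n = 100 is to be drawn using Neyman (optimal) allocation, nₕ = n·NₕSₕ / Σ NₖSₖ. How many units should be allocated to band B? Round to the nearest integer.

A: NₕSₕ = 47124·4 = 188496
B: NₕSₕ = 44407·4 = 177628
C: NₕSₕ = 20427·6 = 122562
Σ NₕSₕ = 488686.
n_B = 100·177628/488686 = 36.348... → 36.

36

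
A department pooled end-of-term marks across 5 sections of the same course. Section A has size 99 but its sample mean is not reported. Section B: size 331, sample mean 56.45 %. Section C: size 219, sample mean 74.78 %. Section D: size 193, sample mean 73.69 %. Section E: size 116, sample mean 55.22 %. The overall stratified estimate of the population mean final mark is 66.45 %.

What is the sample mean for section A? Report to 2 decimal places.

80.50

Σ Nₕx̄ₕ = N·μ, so 99·x̄_A = 958·66.45 − (331·56.45 + 219·74.78 + 193·73.69 + 116·55.22).
= 63659.1 − 55689.46 = 7969.64.
x̄_A = 7969.64 / 99 = 80.5014... → 80.50.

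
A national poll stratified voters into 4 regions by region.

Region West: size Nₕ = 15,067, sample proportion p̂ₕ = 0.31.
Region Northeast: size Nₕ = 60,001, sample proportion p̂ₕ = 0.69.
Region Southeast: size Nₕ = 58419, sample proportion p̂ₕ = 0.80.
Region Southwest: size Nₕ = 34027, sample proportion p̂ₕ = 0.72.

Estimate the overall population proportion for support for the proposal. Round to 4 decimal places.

0.7003

N = 15067 + 60001 + 58419 + 34027 = 167514.
Overall proportion = Σ (Nₕ/N)·p̂ₕ.
Σ Nₕp̂ₕ = 4670.77 + 41400.69 + 46735.2 + 24499.44 = 117306.1.
117306.1 / 167514 = 0.700276... → 0.7003.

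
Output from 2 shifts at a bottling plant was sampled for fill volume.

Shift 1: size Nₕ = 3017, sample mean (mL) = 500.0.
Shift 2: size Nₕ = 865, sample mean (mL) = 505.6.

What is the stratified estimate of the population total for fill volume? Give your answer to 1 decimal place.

1945844.0

1: 3017·500.0 = 1508500
2: 865·505.6 = 437344
τ̂ = Σ Nₕx̄ₕ = 1945844.0.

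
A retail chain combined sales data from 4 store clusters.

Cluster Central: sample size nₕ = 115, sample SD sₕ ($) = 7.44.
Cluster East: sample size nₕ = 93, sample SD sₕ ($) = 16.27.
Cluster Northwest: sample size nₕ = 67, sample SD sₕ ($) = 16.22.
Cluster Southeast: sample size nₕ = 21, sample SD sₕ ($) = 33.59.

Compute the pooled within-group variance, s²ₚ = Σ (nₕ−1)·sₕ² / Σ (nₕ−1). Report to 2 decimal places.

Degrees of freedom: 114 + 92 + 66 + 20 = 292.
Σ(nₕ−1)sₕ² = 114·55.3536 + 92·264.7129 + 66·263.0884 + 20·1128.2881 = 70593.4936.
s²ₚ = 70593.4936 / 292 = 241.7585... → 241.76.

241.76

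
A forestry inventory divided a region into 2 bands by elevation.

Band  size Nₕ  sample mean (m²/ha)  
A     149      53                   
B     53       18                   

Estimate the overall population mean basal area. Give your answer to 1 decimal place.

43.8

N = 149 + 53 = 202.
The stratified mean weights each stratum mean by its population share Nₕ/N.
Σ Nₕx̄ₕ = 149·53 + 53·18 = 7897 + 954 = 8851.
Divide by N: 8851 / 202 = 43.817... → 43.8.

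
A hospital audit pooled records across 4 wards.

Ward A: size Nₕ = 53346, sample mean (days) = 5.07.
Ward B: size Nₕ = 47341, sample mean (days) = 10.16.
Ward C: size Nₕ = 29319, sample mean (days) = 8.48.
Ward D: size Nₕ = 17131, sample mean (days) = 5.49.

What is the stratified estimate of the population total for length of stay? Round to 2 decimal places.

Population total = Σ Nₕ·x̄ₕ (each stratum's size times its mean).
53346·5.07 + 47341·10.16 + 29319·8.48 + 17131·5.49 = 270464.22 + 480984.56 + 248625.12 + 94049.19 = 1094123.09.

1094123.09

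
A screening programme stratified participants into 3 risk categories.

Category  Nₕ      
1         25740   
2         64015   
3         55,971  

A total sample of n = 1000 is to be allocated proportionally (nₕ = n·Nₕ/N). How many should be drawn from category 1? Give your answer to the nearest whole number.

N = 25740 + 64015 + 55971 = 145726.
n_1 = 1000·25740/145726 = 176.633... → 177.

177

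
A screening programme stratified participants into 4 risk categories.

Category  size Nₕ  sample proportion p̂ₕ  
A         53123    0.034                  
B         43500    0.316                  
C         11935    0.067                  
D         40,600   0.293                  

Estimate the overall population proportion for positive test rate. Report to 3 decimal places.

N = 53123 + 43500 + 11935 + 40600 = 149158.
Overall proportion = Σ (Nₕ/N)·p̂ₕ.
Σ Nₕp̂ₕ = 1806.182 + 13746 + 799.645 + 11895.8 = 28247.627.
28247.627 / 149158 = 0.18938... → 0.189.

0.189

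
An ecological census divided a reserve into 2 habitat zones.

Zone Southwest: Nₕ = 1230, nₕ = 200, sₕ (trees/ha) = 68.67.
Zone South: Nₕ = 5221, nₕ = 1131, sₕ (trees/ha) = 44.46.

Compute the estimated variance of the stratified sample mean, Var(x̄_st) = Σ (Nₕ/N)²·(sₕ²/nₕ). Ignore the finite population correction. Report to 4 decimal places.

2.0020

N = 6451; Wₕ = Nₕ/N.
zone Southwest: (1230/6451)²·68.67²/200 = 0.8571567
zone South: (5221/6451)²·44.46²/1131 = 1.1448000
Sum = 2.0019567 → 2.0020.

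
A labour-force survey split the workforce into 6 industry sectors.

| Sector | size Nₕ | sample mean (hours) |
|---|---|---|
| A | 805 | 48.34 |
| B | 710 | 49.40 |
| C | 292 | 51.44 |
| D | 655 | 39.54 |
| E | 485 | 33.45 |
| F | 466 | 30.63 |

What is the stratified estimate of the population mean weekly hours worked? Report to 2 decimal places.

N = 3413; weights Wₕ = Nₕ/N = (0.2359, 0.2080, 0.0856, 0.1919, 0.1421, 0.1365).
x̄_st = Σ Wₕ·x̄ₕ = 0.2359·48.34 + 0.2080·49.40 + 0.0856·51.44 + 0.1919·39.54 + 0.1421·33.45 + 0.1365·30.63 ≈ 42.6029...
→ 42.60.

42.60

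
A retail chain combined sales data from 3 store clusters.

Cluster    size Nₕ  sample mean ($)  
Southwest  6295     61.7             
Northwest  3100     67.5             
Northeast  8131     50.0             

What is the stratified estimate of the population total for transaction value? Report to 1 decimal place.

1004201.5

Southwest: 6295·61.7 = 388401.5
Northwest: 3100·67.5 = 209250
Northeast: 8131·50.0 = 406550
τ̂ = Σ Nₕx̄ₕ = 1004201.5.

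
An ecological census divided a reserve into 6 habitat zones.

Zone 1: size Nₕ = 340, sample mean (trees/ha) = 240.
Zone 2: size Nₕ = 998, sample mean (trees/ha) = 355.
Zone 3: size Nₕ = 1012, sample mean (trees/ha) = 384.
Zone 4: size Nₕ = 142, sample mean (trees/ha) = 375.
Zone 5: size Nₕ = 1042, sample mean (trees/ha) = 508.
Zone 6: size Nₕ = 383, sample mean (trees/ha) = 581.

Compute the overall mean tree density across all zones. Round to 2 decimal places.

N = 3917; weights Wₕ = Nₕ/N = (0.0868, 0.2548, 0.2584, 0.0363, 0.2660, 0.0978).
x̄_st = Σ Wₕ·x̄ₕ = 0.0868·240 + 0.2548·355 + 0.2584·384 + 0.0363·375 + 0.2660·508 + 0.0978·581 ≈ 416.0345...
→ 416.03.

416.03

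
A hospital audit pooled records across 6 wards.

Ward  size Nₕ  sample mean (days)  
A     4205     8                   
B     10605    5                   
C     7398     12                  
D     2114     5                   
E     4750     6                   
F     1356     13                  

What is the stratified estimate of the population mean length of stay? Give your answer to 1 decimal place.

N = 4205 + 10605 + 7398 + 2114 + 4750 + 1356 = 30428.
Weight each subgroup mean by Nₕ/N and sum.
Σ Nₕx̄ₕ = 4205·8 + 10605·5 + 7398·12 + 2114·5 + 4750·6 + 1356·13 = 33640 + 53025 + 88776 + 10570 + 28500 + 17628 = 232139.
Divide by N: 232139 / 30428 = 7.629... → 7.6.

7.6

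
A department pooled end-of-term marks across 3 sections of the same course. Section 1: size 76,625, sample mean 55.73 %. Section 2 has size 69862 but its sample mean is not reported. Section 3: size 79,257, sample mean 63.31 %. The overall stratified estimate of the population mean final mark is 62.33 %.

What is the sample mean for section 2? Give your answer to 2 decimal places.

68.46

Σ Nₕx̄ₕ = N·μ, so 69862·x̄_2 = 225744·62.33 − (76625·55.73 + 79257·63.31).
= 14070623.52 − 9288071.92 = 4782551.6.
x̄_2 = 4782551.6 / 69862 = 68.4571... → 68.46.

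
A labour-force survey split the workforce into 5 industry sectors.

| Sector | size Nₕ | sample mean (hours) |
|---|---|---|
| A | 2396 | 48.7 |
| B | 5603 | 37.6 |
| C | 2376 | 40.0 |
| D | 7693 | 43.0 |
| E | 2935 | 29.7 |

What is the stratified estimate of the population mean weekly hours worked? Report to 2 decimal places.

N = 21003; weights Wₕ = Nₕ/N = (0.1141, 0.2668, 0.1131, 0.3663, 0.1397).
x̄_st = Σ Wₕ·x̄ₕ = 0.1141·48.7 + 0.2668·37.6 + 0.1131·40.0 + 0.3663·43.0 + 0.1397·29.7 ≈ 40.0117...
→ 40.01.

40.01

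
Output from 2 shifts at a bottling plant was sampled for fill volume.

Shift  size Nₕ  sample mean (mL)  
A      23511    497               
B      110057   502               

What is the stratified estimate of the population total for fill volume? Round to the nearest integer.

Population total = Σ Nₕ·x̄ₕ (each stratum's size times its mean).
23511·497 + 110057·502 = 11684967 + 55248614 = 66933581.

66933581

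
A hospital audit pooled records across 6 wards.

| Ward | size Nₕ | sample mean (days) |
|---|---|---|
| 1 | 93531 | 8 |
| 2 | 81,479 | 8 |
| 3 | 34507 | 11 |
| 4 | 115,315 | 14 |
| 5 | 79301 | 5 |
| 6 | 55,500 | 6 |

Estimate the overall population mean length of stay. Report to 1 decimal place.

9.0

N = 459633; weights Wₕ = Nₕ/N = (0.2035, 0.1773, 0.0751, 0.2509, 0.1725, 0.1207).
x̄_st = Σ Wₕ·x̄ₕ = 0.2035·8 + 0.1773·8 + 0.0751·11 + 0.2509·14 + 0.1725·5 + 0.1207·6 ≈ 8.971...
→ 9.0.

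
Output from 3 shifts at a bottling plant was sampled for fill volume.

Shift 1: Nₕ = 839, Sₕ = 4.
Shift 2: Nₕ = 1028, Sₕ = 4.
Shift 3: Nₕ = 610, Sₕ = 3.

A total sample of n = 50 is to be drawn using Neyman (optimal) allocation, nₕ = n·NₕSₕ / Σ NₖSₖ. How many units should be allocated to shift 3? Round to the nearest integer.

10

Σ NₕSₕ = 839·4 + 1028·4 + 610·3 = 9298.
Share for 3: 1830/9298 = 0.19682.
n_3 = 50 × 0.19682 = 9.841... → 10.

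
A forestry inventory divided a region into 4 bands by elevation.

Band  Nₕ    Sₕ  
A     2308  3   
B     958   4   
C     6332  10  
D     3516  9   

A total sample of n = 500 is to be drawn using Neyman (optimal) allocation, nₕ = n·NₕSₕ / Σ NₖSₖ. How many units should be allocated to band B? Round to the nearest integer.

A: NₕSₕ = 2308·3 = 6924
B: NₕSₕ = 958·4 = 3832
C: NₕSₕ = 6332·10 = 63320
D: NₕSₕ = 3516·9 = 31644
Σ NₕSₕ = 105720.
n_B = 500·3832/105720 = 18.123... → 18.

18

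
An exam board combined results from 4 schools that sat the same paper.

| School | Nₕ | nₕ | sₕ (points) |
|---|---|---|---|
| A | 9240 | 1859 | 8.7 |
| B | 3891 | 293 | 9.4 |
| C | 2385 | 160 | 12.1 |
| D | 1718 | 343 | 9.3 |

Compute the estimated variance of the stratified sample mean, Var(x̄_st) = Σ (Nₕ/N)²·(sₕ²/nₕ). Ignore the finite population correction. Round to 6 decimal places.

0.047107

N = 17234; Wₕ = Nₕ/N.
school A: (9240/17234)²·8.7²/1859 = 0.011703907
school B: (3891/17234)²·9.4²/293 = 0.015372283
school C: (2385/17234)²·12.1²/160 = 0.017524892
school D: (1718/17234)²·9.3²/343 = 0.002505797
Sum = 0.047106880 → 0.047107.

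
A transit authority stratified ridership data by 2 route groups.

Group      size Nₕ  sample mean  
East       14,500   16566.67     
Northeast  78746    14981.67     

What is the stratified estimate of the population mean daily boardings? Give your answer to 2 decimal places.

15228.14

x̄_st = (Σ Nₕx̄ₕ) / (Σ Nₕ) = (14500·16566.67 + 78746·14981.67) / 93246
= 1419963300.82 / 93246 = 15228.1417... → 15228.14.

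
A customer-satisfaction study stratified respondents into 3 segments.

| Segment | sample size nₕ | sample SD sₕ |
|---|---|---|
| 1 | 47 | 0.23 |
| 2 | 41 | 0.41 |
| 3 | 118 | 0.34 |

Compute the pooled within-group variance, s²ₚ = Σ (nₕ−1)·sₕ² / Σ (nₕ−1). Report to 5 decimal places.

Degrees of freedom: 46 + 40 + 117 = 203.
Σ(nₕ−1)sₕ² = 46·0.0529 + 40·0.1681 + 117·0.1156 = 22.6826.
s²ₚ = 22.6826 / 203 = 0.1117369... → 0.11174.

0.11174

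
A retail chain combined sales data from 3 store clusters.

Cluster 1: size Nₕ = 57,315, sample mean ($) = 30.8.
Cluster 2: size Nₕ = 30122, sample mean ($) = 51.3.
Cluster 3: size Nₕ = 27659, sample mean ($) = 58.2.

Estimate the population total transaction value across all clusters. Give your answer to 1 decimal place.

Estimate total by summing Nₕ·x̄ₕ over strata.
57315·30.8 + 30122·51.3 + 27659·58.2 = 1765302 + 1545258.6 + 1609753.8 = 4920314.4.

4920314.4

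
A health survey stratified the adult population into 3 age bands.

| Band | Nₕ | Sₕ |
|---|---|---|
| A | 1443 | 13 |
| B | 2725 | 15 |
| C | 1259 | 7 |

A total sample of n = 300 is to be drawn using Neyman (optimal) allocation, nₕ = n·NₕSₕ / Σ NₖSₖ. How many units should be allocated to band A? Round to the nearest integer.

82

Σ NₕSₕ = 1443·13 + 2725·15 + 1259·7 = 68447.
Share for A: 18759/68447 = 0.27407.
n_A = 300 × 0.27407 = 82.220... → 82.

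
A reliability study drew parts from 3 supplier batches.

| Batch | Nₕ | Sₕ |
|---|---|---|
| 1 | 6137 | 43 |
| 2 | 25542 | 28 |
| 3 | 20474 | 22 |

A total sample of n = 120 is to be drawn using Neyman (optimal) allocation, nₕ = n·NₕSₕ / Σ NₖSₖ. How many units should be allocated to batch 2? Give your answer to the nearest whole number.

60

1: NₕSₕ = 6137·43 = 263891
2: NₕSₕ = 25542·28 = 715176
3: NₕSₕ = 20474·22 = 450428
Σ NₕSₕ = 1429495.
n_2 = 120·715176/1429495 = 60.036... → 60.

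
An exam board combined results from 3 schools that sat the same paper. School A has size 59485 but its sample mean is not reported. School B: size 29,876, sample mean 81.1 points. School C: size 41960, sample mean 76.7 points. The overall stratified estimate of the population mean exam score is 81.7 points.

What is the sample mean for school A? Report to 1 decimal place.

Σ Nₕx̄ₕ = N·μ, so 59485·x̄_A = 131321·81.7 − (29876·81.1 + 41960·76.7).
= 10728925.7 − 5641275.6 = 5087650.1.
x̄_A = 5087650.1 / 59485 = 85.528... → 85.5.

85.5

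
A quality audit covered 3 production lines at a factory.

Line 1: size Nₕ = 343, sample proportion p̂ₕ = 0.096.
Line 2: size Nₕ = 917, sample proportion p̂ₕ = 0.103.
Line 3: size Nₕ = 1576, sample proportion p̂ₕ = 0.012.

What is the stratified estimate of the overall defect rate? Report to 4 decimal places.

N = 343 + 917 + 1576 = 2836.
Overall proportion = Σ (Nₕ/N)·p̂ₕ.
Σ Nₕp̂ₕ = 32.928 + 94.451 + 18.912 = 146.291.
146.291 / 2836 = 0.051584... → 0.0516.

0.0516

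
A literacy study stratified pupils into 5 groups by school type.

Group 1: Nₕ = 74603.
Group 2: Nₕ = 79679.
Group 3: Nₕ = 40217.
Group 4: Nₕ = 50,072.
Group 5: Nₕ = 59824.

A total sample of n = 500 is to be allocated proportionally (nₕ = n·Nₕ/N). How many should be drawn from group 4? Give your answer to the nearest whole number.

Share of group 4 = 50072/304395 = 0.16450.
Allocate 500 × 0.16450 = 82.248... → 82.

82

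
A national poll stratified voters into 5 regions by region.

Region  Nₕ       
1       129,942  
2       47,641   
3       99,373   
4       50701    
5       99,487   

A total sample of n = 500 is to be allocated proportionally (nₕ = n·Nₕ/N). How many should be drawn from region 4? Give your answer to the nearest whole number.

Share of region 4 = 50701/427144 = 0.11870.
Allocate 500 × 0.11870 = 59.349... → 59.

59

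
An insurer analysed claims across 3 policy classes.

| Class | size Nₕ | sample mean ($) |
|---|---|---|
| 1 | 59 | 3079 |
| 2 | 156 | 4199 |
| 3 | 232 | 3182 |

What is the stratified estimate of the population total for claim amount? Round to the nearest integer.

Estimate total by summing Nₕ·x̄ₕ over strata.
59·3079 + 156·4199 + 232·3182 = 181661 + 655044 + 738224 = 1574929.

1574929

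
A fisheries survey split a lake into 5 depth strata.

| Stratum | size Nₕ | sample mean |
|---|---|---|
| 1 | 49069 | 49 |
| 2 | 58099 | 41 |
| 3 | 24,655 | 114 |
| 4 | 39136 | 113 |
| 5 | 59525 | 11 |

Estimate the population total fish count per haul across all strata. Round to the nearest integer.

12674253

Estimate total by summing Nₕ·x̄ₕ over strata.
49069·49 + 58099·41 + 24655·114 + 39136·113 + 59525·11 = 2404381 + 2382059 + 2810670 + 4422368 + 654775 = 12674253.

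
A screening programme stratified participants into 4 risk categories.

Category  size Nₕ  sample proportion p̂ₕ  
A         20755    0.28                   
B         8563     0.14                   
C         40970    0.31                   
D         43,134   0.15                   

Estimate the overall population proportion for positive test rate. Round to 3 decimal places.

0.231

N = 20755 + 8563 + 40970 + 43134 = 113422.
Overall proportion = Σ (Nₕ/N)·p̂ₕ.
Σ Nₕp̂ₕ = 5811.4 + 1198.82 + 12700.7 + 6470.1 = 26181.02.
26181.02 / 113422 = 0.23083... → 0.231.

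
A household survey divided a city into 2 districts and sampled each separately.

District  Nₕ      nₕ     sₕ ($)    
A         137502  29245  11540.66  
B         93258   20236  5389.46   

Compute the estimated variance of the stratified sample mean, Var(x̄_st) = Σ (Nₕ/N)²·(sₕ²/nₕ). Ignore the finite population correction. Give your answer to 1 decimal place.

1851.4

N = 230760; Wₕ = Nₕ/N.
district A: (137502/230760)²·11540.66²/29245 = 1616.9874
district B: (93258/230760)²·5389.46²/20236 = 234.4320
Sum = 1851.4194 → 1851.4.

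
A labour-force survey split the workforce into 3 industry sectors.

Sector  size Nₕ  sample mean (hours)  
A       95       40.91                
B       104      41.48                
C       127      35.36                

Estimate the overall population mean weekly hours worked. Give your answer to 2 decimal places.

38.93

x̄_st = (Σ Nₕx̄ₕ) / (Σ Nₕ) = (95·40.91 + 104·41.48 + 127·35.36) / 326
= 12691.09 / 326 = 38.9297... → 38.93.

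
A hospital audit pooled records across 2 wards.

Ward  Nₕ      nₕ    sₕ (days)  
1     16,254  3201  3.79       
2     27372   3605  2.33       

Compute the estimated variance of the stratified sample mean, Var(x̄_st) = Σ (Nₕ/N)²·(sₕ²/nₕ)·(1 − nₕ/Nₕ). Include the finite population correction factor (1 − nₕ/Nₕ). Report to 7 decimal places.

N = 43626; Wₕ = Nₕ/N.
ward 1: (16254/43626)²·3.79²/3201·(1 − 3201/16254) = 0.0005002332
ward 2: (27372/43626)²·2.33²/3605·(1 − 3605/27372) = 0.0005147504
Sum = 0.0010149836 → 0.0010150.

0.0010150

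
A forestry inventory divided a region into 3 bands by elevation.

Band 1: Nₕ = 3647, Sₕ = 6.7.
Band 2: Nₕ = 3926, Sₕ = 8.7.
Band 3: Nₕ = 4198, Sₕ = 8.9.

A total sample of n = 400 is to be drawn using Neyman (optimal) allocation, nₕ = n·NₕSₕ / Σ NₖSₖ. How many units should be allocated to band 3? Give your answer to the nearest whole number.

156

1: NₕSₕ = 3647·6.7 = 24434.9
2: NₕSₕ = 3926·8.7 = 34156.2
3: NₕSₕ = 4198·8.9 = 37362.2
Σ NₕSₕ = 95953.3.
n_3 = 400·37362.2/95953.3 = 155.752... → 156.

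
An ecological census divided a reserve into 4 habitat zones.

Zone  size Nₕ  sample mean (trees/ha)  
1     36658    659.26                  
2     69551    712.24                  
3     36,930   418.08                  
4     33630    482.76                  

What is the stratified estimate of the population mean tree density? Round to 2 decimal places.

N = 36658 + 69551 + 36930 + 33630 = 176769.
The stratified mean weights each stratum mean by its population share Nₕ/N.
Σ Nₕx̄ₕ = 36658·659.26 + 69551·712.24 + 36930·418.08 + 33630·482.76 = 24167153.08 + 49537004.24 + 15439694.4 + 16235218.8 = 105379070.52.
Divide by N: 105379070.52 / 176769 = 596.1400... → 596.14.

596.14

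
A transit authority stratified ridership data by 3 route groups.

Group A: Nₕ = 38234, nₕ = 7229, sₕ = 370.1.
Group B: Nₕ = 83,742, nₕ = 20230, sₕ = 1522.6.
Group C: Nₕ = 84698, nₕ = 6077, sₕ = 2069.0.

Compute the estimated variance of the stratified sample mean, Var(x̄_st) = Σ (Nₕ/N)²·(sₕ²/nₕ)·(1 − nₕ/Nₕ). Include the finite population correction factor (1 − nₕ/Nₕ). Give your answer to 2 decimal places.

N = 206674. Term for each stratum: Wₕ²sₕ²/nₕ·(1−nₕ/Nₕ).
Var(x̄_st) = 0.52586 + 14.26932 + 109.81756 = 124.61273 → 124.61.

124.61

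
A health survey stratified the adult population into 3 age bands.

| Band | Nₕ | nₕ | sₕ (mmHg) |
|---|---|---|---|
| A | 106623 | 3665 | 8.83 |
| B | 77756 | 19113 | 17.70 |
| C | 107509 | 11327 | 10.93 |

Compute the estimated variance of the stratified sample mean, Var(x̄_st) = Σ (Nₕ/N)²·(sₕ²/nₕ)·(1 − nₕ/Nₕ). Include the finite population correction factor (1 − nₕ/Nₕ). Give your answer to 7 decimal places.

0.0048984

N = 291888; Wₕ = Nₕ/N.
band A: (106623/291888)²·8.83²/3665·(1 − 3665/106623) = 0.0027411067
band B: (77756/291888)²·17.70²/19113·(1 − 19113/77756) = 0.0008772740
band C: (107509/291888)²·10.93²/11327·(1 − 11327/107509) = 0.0012800637
Sum = 0.0048984444 → 0.0048984.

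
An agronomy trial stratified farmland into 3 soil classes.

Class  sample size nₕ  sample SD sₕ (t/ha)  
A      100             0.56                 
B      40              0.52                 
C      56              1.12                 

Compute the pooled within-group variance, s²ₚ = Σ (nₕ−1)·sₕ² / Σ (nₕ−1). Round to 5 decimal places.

Degrees of freedom: 99 + 39 + 55 = 193.
Σ(nₕ−1)sₕ² = 99·0.3136 + 39·0.2704 + 55·1.2544 = 110.584.
s²ₚ = 110.584 / 193 = 0.5729741... → 0.57297.

0.57297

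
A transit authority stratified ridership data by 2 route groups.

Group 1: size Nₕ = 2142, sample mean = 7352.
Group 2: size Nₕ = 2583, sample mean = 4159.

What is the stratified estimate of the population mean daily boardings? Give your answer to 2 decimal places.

5606.49

N = 4725; weights Wₕ = Nₕ/N = (0.4533, 0.5467).
x̄_st = Σ Wₕ·x̄ₕ = 0.4533·7352 + 0.5467·4159 ≈ 5606.4933...
→ 5606.49.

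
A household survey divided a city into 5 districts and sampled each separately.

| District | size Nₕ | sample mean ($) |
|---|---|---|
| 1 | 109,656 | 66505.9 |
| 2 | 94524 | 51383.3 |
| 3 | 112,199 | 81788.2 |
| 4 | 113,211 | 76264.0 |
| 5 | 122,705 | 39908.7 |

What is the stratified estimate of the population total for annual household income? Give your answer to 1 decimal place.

34857201008.9

Population total = Σ Nₕ·x̄ₕ (each stratum's size times its mean).
109656·66505.9 + 94524·51383.3 + 112199·81788.2 + 113211·76264.0 + 122705·39908.7 = 7292770970.4 + 4856955049.2 + 9176554251.8 + 8633923704 + 4896997033.5 = 34857201008.9.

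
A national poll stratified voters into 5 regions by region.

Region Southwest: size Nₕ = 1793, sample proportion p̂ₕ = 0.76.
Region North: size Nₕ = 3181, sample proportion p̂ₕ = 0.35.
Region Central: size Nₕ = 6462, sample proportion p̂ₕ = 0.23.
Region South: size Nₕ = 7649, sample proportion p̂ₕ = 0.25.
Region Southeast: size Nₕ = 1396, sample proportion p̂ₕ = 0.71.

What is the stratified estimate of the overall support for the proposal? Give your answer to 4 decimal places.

Wₕ = Nₕ/N with N = 20481: 0.0875, 0.1553, 0.3155, 0.3735, 0.0682.
p̂_st = 0.0875·0.76 + 0.1553·0.35 + 0.3155·0.23 + 0.3735·0.25 + 0.0682·0.71 ≈ 0.335223... → 0.3352.

0.3352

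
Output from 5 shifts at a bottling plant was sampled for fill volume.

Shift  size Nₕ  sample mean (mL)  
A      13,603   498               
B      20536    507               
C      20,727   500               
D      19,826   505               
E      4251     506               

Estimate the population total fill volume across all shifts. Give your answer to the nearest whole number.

39712682

Population total = Σ Nₕ·x̄ₕ (each stratum's size times its mean).
13603·498 + 20536·507 + 20727·500 + 19826·505 + 4251·506 = 6774294 + 10411752 + 10363500 + 10012130 + 2151006 = 39712682.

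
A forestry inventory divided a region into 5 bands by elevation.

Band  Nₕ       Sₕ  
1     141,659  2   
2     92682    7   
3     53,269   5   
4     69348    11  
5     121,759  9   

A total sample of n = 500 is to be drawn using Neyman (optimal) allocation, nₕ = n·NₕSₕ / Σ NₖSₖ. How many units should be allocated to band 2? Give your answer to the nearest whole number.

106

1: NₕSₕ = 141659·2 = 283318
2: NₕSₕ = 92682·7 = 648774
3: NₕSₕ = 53269·5 = 266345
4: NₕSₕ = 69348·11 = 762828
5: NₕSₕ = 121759·9 = 1095831
Σ NₕSₕ = 3057096.
n_2 = 500·648774/3057096 = 106.110... → 106.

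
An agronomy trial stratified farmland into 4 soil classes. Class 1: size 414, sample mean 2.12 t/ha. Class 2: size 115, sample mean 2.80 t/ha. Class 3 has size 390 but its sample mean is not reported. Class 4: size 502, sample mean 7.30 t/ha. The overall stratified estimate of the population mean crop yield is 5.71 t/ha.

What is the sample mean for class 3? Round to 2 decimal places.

N = 414 + 115 + 390 + 502 = 1421.
Overall total = μ·N = 5.71·1421 = 8113.91.
Subtract the known strata: 414·2.12 + 115·2.80 + 502·7.30 = 4864.28.
Remaining total for class 3: 8113.91 − 4864.28 = 3249.63.
Divide by its size: 3249.63 / 390 = 8.3324... → 8.33.

8.33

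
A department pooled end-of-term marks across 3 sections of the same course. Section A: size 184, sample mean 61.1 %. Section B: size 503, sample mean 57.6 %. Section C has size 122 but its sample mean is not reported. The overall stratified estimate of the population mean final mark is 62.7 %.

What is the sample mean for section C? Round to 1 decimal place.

86.1

N = 184 + 503 + 122 = 809.
Overall total = μ·N = 62.7·809 = 50724.3.
Subtract the known strata: 184·61.1 + 503·57.6 = 40215.2.
Remaining total for section C: 50724.3 − 40215.2 = 10509.1.
Divide by its size: 10509.1 / 122 = 86.140... → 86.1.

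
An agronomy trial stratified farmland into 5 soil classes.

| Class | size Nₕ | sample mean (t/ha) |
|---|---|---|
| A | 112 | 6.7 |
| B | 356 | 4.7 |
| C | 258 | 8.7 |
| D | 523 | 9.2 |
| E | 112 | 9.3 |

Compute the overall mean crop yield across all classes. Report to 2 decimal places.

x̄_st = (Σ Nₕx̄ₕ) / (Σ Nₕ) = (112·6.7 + 356·4.7 + 258·8.7 + 523·9.2 + 112·9.3) / 1361
= 10521.4 / 1361 = 7.7306... → 7.73.

7.73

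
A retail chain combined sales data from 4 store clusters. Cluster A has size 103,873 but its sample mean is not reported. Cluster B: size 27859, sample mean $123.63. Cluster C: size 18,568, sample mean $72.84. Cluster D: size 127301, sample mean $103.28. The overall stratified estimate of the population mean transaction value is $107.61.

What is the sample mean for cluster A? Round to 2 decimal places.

Σ Nₕx̄ₕ = N·μ, so 103873·x̄_A = 277601·107.61 − (27859·123.63 + 18568·72.84 + 127301·103.28).
= 29872643.61 − 17944348.57 = 11928295.04.
x̄_A = 11928295.04 / 103873 = 114.8354... → 114.84.

114.84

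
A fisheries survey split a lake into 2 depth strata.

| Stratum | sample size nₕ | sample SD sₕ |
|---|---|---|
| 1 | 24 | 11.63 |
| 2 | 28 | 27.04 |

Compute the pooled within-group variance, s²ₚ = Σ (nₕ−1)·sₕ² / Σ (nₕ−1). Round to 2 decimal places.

457.05

1: (24−1)·11.63² = 23·135.2569 = 3110.9087
2: (28−1)·27.04² = 27·731.1616 = 19741.3632
Numerator = 22852.2719; denominator = Σ(nₕ−1) = 50.
s²ₚ = 22852.2719/50 = 457.0454... → 457.05.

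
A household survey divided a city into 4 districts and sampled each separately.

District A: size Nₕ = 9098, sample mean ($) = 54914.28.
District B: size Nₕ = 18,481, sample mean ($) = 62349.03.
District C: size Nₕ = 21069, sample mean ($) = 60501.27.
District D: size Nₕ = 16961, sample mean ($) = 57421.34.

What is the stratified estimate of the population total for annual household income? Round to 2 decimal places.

Population total = Σ Nₕ·x̄ₕ (each stratum's size times its mean).
9098·54914.28 + 18481·62349.03 + 21069·60501.27 + 16961·57421.34 = 499610119.44 + 1152272423.43 + 1274701257.63 + 973923347.74 = 3900507148.24.

3900507148.24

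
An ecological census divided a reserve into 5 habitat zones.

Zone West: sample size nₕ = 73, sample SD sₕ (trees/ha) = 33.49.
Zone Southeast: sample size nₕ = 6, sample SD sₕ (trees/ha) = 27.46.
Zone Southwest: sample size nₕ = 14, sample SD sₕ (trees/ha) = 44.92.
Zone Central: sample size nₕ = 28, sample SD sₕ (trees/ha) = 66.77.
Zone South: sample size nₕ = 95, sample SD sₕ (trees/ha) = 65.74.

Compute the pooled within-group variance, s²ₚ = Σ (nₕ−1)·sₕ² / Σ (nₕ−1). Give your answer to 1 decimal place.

West: (73−1)·33.49² = 72·1121.5801 = 80753.7672
Southeast: (6−1)·27.46² = 5·754.0516 = 3770.258
Southwest: (14−1)·44.92² = 13·2017.8064 = 26231.4832
Central: (28−1)·66.77² = 27·4458.2329 = 120372.2883
South: (95−1)·65.74² = 94·4321.7476 = 406244.2744
Numerator = 637372.0711; denominator = Σ(nₕ−1) = 211.
s²ₚ = 637372.0711/211 = 3020.721... → 3020.7.

3020.7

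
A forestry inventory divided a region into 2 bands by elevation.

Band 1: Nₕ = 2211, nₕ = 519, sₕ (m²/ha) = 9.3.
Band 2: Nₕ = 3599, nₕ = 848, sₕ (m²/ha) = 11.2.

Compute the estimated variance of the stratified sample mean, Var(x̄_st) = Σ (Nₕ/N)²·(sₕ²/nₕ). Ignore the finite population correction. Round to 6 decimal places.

0.080895

N = 5810. Term for each stratum: Wₕ²sₕ²/nₕ.
Var(x̄_st) = 0.024133692 + 0.056761207 = 0.080894899 → 0.080895.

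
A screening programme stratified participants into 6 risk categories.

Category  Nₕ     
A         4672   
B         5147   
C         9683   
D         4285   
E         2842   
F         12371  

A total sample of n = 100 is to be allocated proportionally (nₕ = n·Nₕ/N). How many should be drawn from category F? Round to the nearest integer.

32

N = 4672 + 5147 + 9683 + 4285 + 2842 + 12371 = 39000.
n_F = 100·12371/39000 = 31.721... → 32.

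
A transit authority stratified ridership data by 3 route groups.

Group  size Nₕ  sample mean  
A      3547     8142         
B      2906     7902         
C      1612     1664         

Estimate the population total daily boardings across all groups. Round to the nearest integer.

54525254

Estimate total by summing Nₕ·x̄ₕ over strata.
3547·8142 + 2906·7902 + 1612·1664 = 28879674 + 22963212 + 2682368 = 54525254.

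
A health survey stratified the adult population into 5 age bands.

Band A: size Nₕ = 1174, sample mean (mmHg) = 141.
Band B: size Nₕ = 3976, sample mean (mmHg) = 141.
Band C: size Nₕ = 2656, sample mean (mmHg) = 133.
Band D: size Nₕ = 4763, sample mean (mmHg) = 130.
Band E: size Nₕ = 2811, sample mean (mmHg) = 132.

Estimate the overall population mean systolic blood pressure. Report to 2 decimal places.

N = 1174 + 3976 + 2656 + 4763 + 2811 = 15380.
Overall mean = Σ (Nₕ/N)·x̄ₕ — weight by population share, not a simple average.
Σ Nₕx̄ₕ = 1174·141 + 3976·141 + 2656·133 + 4763·130 + 2811·132 = 165534 + 560616 + 353248 + 619190 + 371052 = 2069640.
Divide by N: 2069640 / 15380 = 134.5670... → 134.57.

134.57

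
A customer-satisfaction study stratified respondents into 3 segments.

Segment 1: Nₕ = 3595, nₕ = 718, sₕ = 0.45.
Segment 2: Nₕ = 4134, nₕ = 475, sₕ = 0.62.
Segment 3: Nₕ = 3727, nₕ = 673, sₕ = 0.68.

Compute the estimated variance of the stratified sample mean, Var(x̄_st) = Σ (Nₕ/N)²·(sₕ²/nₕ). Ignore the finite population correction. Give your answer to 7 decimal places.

0.0002059

N = 11456; Wₕ = Nₕ/N.
segment 1: (3595/11456)²·0.45²/718 = 0.0000277736
segment 2: (4134/11456)²·0.62²/475 = 0.0001053816
segment 3: (3727/11456)²·0.68²/673 = 0.0000727203
Sum = 0.0002058755 → 0.0002059.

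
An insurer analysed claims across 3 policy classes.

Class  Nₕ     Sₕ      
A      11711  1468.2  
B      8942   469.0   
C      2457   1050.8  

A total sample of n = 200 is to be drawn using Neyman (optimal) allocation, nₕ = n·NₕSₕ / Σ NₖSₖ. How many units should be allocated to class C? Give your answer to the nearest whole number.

Σ NₕSₕ = 11711·1468.2 + 8942·469.0 + 2457·1050.8 = 23969703.8.
Share for C: 2581815.6/23969703.8 = 0.10771.
n_C = 200 × 0.10771 = 21.542... → 22.

22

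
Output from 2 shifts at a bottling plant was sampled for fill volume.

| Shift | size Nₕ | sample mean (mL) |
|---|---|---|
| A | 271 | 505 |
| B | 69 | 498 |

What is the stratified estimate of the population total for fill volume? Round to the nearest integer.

A: 271·505 = 136855
B: 69·498 = 34362
τ̂ = Σ Nₕx̄ₕ = 171217.

171217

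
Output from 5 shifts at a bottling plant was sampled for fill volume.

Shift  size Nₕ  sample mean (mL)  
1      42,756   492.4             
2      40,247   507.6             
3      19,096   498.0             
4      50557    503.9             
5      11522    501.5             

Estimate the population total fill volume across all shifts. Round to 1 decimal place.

82246194.9

Estimate total by summing Nₕ·x̄ₕ over strata.
42756·492.4 + 40247·507.6 + 19096·498.0 + 50557·503.9 + 11522·501.5 = 21053054.4 + 20429377.2 + 9509808 + 25475672.3 + 5778283 = 82246194.9.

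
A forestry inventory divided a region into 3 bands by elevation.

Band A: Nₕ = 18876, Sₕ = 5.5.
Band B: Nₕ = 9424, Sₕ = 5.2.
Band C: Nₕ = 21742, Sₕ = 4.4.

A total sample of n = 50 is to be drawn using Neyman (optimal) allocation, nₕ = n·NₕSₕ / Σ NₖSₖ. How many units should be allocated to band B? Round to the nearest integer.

A: NₕSₕ = 18876·5.5 = 103818
B: NₕSₕ = 9424·5.2 = 49004.8
C: NₕSₕ = 21742·4.4 = 95664.8
Σ NₕSₕ = 248487.6.
n_B = 50·49004.8/248487.6 = 9.861... → 10.

10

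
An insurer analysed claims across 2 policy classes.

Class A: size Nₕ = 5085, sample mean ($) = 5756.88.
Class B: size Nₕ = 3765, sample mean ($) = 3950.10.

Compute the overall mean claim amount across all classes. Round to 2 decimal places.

N = 8850; weights Wₕ = Nₕ/N = (0.5746, 0.4254).
x̄_st = Σ Wₕ·x̄ₕ = 0.5746·5756.88 + 0.4254·3950.10 ≈ 4988.2329...
→ 4988.23.

4988.23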